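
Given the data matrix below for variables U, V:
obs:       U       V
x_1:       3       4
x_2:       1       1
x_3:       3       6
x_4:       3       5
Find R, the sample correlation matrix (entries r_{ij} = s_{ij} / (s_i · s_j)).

Step 1 — column means:
  mean(U) = (3 + 1 + 3 + 3) / 4 = 10/4 = 2.5
  mean(V) = (4 + 1 + 6 + 5) / 4 = 16/4 = 4

Step 2 — sample variances and covariances s[i,j] = (1/(n-1)) · Σ_k (x_{k,i} - mean_i) · (x_{k,j} - mean_j), with n-1 = 3:
  s[U,U] = ((0.5)·(0.5) + (-1.5)·(-1.5) + (0.5)·(0.5) + (0.5)·(0.5)) / 3 = 3/3 = 1
  s[U,V] = ((0.5)·(0) + (-1.5)·(-3) + (0.5)·(2) + (0.5)·(1)) / 3 = 6/3 = 2
  s[V,V] = ((0)·(0) + (-3)·(-3) + (2)·(2) + (1)·(1)) / 3 = 14/3 = 4.6667
  Sample standard deviations s_i = √(s[i,i]):
  s(U) = √(1) = 1
  s(V) = √(4.6667) = 2.1602

Step 3 — r_{ij} = s_{ij} / (s_i · s_j):
  r[U,U] = 1 (diagonal).
  r[U,V] = 2 / (1 · 2.1602) = 2 / 2.1602 = 0.9258
  r[V,V] = 1 (diagonal).

R is symmetric with unit diagonal. Assembling:

R = [[1, 0.9258],
 [0.9258, 1]]


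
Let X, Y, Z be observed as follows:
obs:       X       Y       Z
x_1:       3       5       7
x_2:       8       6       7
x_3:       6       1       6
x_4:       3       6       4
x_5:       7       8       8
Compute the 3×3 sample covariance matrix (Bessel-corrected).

Step 1 — column means:
  mean(X) = (3 + 8 + 6 + 3 + 7) / 5 = 27/5 = 5.4
  mean(Y) = (5 + 6 + 1 + 6 + 8) / 5 = 26/5 = 5.2
  mean(Z) = (7 + 7 + 6 + 4 + 8) / 5 = 32/5 = 6.4

Step 2 — sample covariance S[i,j] = (1/(n-1)) · Σ_k (x_{k,i} - mean_i) · (x_{k,j} - mean_j), with n-1 = 4.
  S[X,X] = ((-2.4)·(-2.4) + (2.6)·(2.6) + (0.6)·(0.6) + (-2.4)·(-2.4) + (1.6)·(1.6)) / 4 = 21.2/4 = 5.3
  S[X,Y] = ((-2.4)·(-0.2) + (2.6)·(0.8) + (0.6)·(-4.2) + (-2.4)·(0.8) + (1.6)·(2.8)) / 4 = 2.6/4 = 0.65
  S[X,Z] = ((-2.4)·(0.6) + (2.6)·(0.6) + (0.6)·(-0.4) + (-2.4)·(-2.4) + (1.6)·(1.6)) / 4 = 8.2/4 = 2.05
  S[Y,Y] = ((-0.2)·(-0.2) + (0.8)·(0.8) + (-4.2)·(-4.2) + (0.8)·(0.8) + (2.8)·(2.8)) / 4 = 26.8/4 = 6.7
  S[Y,Z] = ((-0.2)·(0.6) + (0.8)·(0.6) + (-4.2)·(-0.4) + (0.8)·(-2.4) + (2.8)·(1.6)) / 4 = 4.6/4 = 1.15
  S[Z,Z] = ((0.6)·(0.6) + (0.6)·(0.6) + (-0.4)·(-0.4) + (-2.4)·(-2.4) + (1.6)·(1.6)) / 4 = 9.2/4 = 2.3

S is symmetric (S[j,i] = S[i,j]). Assembling:

S = [[5.3, 0.65, 2.05],
 [0.65, 6.7, 1.15],
 [2.05, 1.15, 2.3]]


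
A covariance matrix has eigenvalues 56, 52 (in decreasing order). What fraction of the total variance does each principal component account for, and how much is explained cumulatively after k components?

Step 1 — total variance = trace(Sigma) = Σ λ_i = 56 + 52 = 108.

Step 2 — fraction explained by component i = λ_i / Σ λ:
  PC1: 56/108 = 0.5185
  PC2: 52/108 = 0.4815

Step 3 — cumulative fraction after k components = (λ_1 + ... + λ_k) / Σ λ:
  k = 1: 56/108 = 0.5185
  k = 2: (56 + 52)/108 = 108/108 = 1

Summary (fraction, with percent):

explained: PC1 0.5185 (51.85%), PC2 0.4815 (48.15%);  cumulative: 0.5185, 1


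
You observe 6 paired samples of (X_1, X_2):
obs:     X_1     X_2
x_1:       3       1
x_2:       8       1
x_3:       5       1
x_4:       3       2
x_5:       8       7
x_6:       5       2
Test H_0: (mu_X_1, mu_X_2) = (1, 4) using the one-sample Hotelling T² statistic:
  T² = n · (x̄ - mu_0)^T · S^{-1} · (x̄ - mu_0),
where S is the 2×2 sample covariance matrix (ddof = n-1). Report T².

Step 1 — sample mean vector:
  mean(X_1) = (3 + 8 + 5 + 3 + 8 + 5) / 6 = 32/6 = 5.3333
  mean(X_2) = (1 + 1 + 1 + 2 + 7 + 2) / 6 = 14/6 = 2.3333
  x̄ = (5.3333, 2.3333),  deviation x̄ - mu_0 = (5.3333, 2.3333) - (1, 4) = (4.3333, -1.6667).

Step 2 — sample covariance matrix, S[i,j] = (1/(n-1)) · Σ_k (x_{k,i} - mean_i) · (x_{k,j} - mean_j), divisor n-1 = 5:
  S[X_1,X_1] = ((-2.3333)·(-2.3333) + (2.6667)·(2.6667) + (-0.3333)·(-0.3333) + (-2.3333)·(-2.3333) + (2.6667)·(2.6667) + (-0.3333)·(-0.3333)) / 5 = 25.3333/5 = 5.0667
  S[X_1,X_2] = ((-2.3333)·(-1.3333) + (2.6667)·(-1.3333) + (-0.3333)·(-1.3333) + (-2.3333)·(-0.3333) + (2.6667)·(4.6667) + (-0.3333)·(-0.3333)) / 5 = 13.3333/5 = 2.6667
  S[X_2,X_2] = ((-1.3333)·(-1.3333) + (-1.3333)·(-1.3333) + (-1.3333)·(-1.3333) + (-0.3333)·(-0.3333) + (4.6667)·(4.6667) + (-0.3333)·(-0.3333)) / 5 = 27.3333/5 = 5.4667
  S = [[5.0667, 2.6667],
 [2.6667, 5.4667]].

Step 3 — invert S. det(S) = 5.0667·5.4667 - (2.6667)² = 20.5867.
  S^{-1} = (1/det) · [[d, -b], [-b, a]] = [[0.2655, -0.1295],
 [-0.1295, 0.2461]].

Step 4 — quadratic form (x̄ - mu_0)^T · S^{-1} · (x̄ - mu_0):
  S^{-1} · (x̄ - mu_0) = (1.3666, -0.9715),
  (x̄ - mu_0)^T · [...] = (4.3333)·(1.3666) + (-1.6667)·(-0.9715) = 7.541.

Step 5 — scale by n: T² = 6 · 7.541 = 45.2461.

T² ≈ 45.2461


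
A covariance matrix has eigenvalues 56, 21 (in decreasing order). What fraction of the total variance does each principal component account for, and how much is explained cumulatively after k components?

Step 1 — total variance = trace(Sigma) = Σ λ_i = 56 + 21 = 77.

Step 2 — fraction explained by component i = λ_i / Σ λ:
  PC1: 56/77 = 0.7273
  PC2: 21/77 = 0.2727

Step 3 — cumulative fraction after k components = (λ_1 + ... + λ_k) / Σ λ:
  k = 1: 56/77 = 0.7273
  k = 2: (56 + 21)/77 = 77/77 = 1

Summary (fraction, with percent):

explained: PC1 0.7273 (72.73%), PC2 0.2727 (27.27%);  cumulative: 0.7273, 1


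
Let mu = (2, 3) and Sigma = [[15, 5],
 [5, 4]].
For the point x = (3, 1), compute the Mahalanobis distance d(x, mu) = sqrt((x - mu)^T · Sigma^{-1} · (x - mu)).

Step 1 — centre the observation: (x - mu) = (1, -2).

Step 2 — invert Sigma. det(Sigma) = 15·4 - (5)² = 35.
  Sigma^{-1} = (1/det) · [[d, -b], [-b, a]] = [[0.1143, -0.1429],
 [-0.1429, 0.4286]].

Step 3 — form the quadratic (x - mu)^T · Sigma^{-1} · (x - mu):
  Sigma^{-1} · (x - mu) = (0.4, -1).
  (x - mu)^T · [Sigma^{-1} · (x - mu)] = (1)·(0.4) + (-2)·(-1) = 2.4.

Step 4 — take square root: d = √(2.4) ≈ 1.5492.

d(x, mu) = √(2.4) ≈ 1.5492


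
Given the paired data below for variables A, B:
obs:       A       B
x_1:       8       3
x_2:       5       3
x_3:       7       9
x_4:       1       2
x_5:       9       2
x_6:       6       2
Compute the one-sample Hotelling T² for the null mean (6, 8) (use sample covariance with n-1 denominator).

Step 1 — sample mean vector:
  mean(A) = (8 + 5 + 7 + 1 + 9 + 6) / 6 = 36/6 = 6
  mean(B) = (3 + 3 + 9 + 2 + 2 + 2) / 6 = 21/6 = 3.5
  x̄ = (6, 3.5),  deviation x̄ - mu_0 = (6, 3.5) - (6, 8) = (0, -4.5).

Step 2 — sample covariance matrix, S[i,j] = (1/(n-1)) · Σ_k (x_{k,i} - mean_i) · (x_{k,j} - mean_j), divisor n-1 = 5:
  S[A,A] = ((2)·(2) + (-1)·(-1) + (1)·(1) + (-5)·(-5) + (3)·(3) + (0)·(0)) / 5 = 40/5 = 8
  S[A,B] = ((2)·(-0.5) + (-1)·(-0.5) + (1)·(5.5) + (-5)·(-1.5) + (3)·(-1.5) + (0)·(-1.5)) / 5 = 8/5 = 1.6
  S[B,B] = ((-0.5)·(-0.5) + (-0.5)·(-0.5) + (5.5)·(5.5) + (-1.5)·(-1.5) + (-1.5)·(-1.5) + (-1.5)·(-1.5)) / 5 = 37.5/5 = 7.5
  S = [[8, 1.6],
 [1.6, 7.5]].

Step 3 — invert S. det(S) = 8·7.5 - (1.6)² = 57.44.
  S^{-1} = (1/det) · [[d, -b], [-b, a]] = [[0.1306, -0.0279],
 [-0.0279, 0.1393]].

Step 4 — quadratic form (x̄ - mu_0)^T · S^{-1} · (x̄ - mu_0):
  S^{-1} · (x̄ - mu_0) = (0.1253, -0.6267),
  (x̄ - mu_0)^T · [...] = (0)·(0.1253) + (-4.5)·(-0.6267) = 2.8203.

Step 5 — scale by n: T² = 6 · 2.8203 = 16.922.

T² ≈ 16.922


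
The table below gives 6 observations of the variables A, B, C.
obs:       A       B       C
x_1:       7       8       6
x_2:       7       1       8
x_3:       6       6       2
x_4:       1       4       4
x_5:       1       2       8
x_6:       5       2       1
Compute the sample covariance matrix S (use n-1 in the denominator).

Step 1 — column means:
  mean(A) = (7 + 7 + 6 + 1 + 1 + 5) / 6 = 27/6 = 4.5
  mean(B) = (8 + 1 + 6 + 4 + 2 + 2) / 6 = 23/6 = 3.8333
  mean(C) = (6 + 8 + 2 + 4 + 8 + 1) / 6 = 29/6 = 4.8333

Step 2 — sample covariance S[i,j] = (1/(n-1)) · Σ_k (x_{k,i} - mean_i) · (x_{k,j} - mean_j), with n-1 = 5.
  S[A,A] = ((2.5)·(2.5) + (2.5)·(2.5) + (1.5)·(1.5) + (-3.5)·(-3.5) + (-3.5)·(-3.5) + (0.5)·(0.5)) / 5 = 39.5/5 = 7.9
  S[A,B] = ((2.5)·(4.1667) + (2.5)·(-2.8333) + (1.5)·(2.1667) + (-3.5)·(0.1667) + (-3.5)·(-1.8333) + (0.5)·(-1.8333)) / 5 = 11.5/5 = 2.3
  S[A,C] = ((2.5)·(1.1667) + (2.5)·(3.1667) + (1.5)·(-2.8333) + (-3.5)·(-0.8333) + (-3.5)·(3.1667) + (0.5)·(-3.8333)) / 5 = -3.5/5 = -0.7
  S[B,B] = ((4.1667)·(4.1667) + (-2.8333)·(-2.8333) + (2.1667)·(2.1667) + (0.1667)·(0.1667) + (-1.8333)·(-1.8333) + (-1.8333)·(-1.8333)) / 5 = 36.8333/5 = 7.3667
  S[B,C] = ((4.1667)·(1.1667) + (-2.8333)·(3.1667) + (2.1667)·(-2.8333) + (0.1667)·(-0.8333) + (-1.8333)·(3.1667) + (-1.8333)·(-3.8333)) / 5 = -9.1667/5 = -1.8333
  S[C,C] = ((1.1667)·(1.1667) + (3.1667)·(3.1667) + (-2.8333)·(-2.8333) + (-0.8333)·(-0.8333) + (3.1667)·(3.1667) + (-3.8333)·(-3.8333)) / 5 = 44.8333/5 = 8.9667

S is symmetric (S[j,i] = S[i,j]). Assembling:

S = [[7.9, 2.3, -0.7],
 [2.3, 7.3667, -1.8333],
 [-0.7, -1.8333, 8.9667]]


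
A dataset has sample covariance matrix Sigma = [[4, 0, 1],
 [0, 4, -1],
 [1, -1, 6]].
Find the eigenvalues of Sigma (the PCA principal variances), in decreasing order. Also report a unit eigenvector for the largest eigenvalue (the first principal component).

Step 1 — characteristic polynomial p(λ) = det(λI - Sigma) = λ³ - tr·λ² + c_1·λ - det, where tr = trace, c_1 = sum of the principal 2×2 minors, det = det(Sigma):
  tr = 4 + 4 + 6 = 14,
  c_1 = (4·4 - (0)²) + (4·6 - (1)²) + (4·6 - (-1)²) = 16 + 23 + 23 = 62,
  det = 4·(4·6 - (-1)²) - (0)·((0)·6 - (-1)·(1)) + (1)·((0)·(-1) - 4·(1)) = 4·(23) - (0)·(1) + (1)·(-4) = 88.
  So p(λ) = λ³ - 14λ² + 62λ - 88.
Step 2 — look for an integer root (rational root theorem: any rational root is an integer divisor of 88). Testing λ = 4:
  p(4) = 64 - 224 + 248 - 88 = 0  ✓
  Dividing out (λ - 4): p(λ) = (λ - 4)(λ² - 10λ + 22).
Step 3 — remaining eigenvalues from the quadratic λ² - 10λ + 22 = 0:
  Δ = 10² - 4·22 = 100 - 88 = 12,  λ = (10 ± √12)/2 = (10 ± 3.4641)/2 ≈ 6.7321 or 3.2679.
  Sorted: λ_1 = 6.7321,  λ_2 = 4,  λ_3 = 3.2679  (check: sum = 14 = tr ✓).

Step 4 — unit eigenvector for λ_1 ≈ 6.7321: v spans the null space of (Sigma - λ_1 I), whose rows are
  r_1 = (-2.7321, 0, 1),  r_2 = (0, -2.7321, -1),  r_3 = (1, -1, -0.7321).
  v is orthogonal to every row, so take v ∝ r_1 × r_2 = ((0)·(-1) - (1)·(-2.7321), (1)·(0) - (-2.7321)·(-1), (-2.7321)·(-2.7321) - (0)·(0)) ≈ (2.7321, -2.7321, 7.4641).
  Let u = (2.7321, -2.7321, 7.4641).
  ||u|| = √((2.7321)² + (-2.7321)² + (7.4641)²) = √(70.641) ≈ 8.4048,  v_1 = u/||u|| ≈ (0.3251, -0.3251, 0.8881) (||v_1|| = 1).

λ_1 = 6.7321,  λ_2 = 4,  λ_3 = 3.2679;  v_1 ≈ (0.3251, -0.3251, 0.8881)


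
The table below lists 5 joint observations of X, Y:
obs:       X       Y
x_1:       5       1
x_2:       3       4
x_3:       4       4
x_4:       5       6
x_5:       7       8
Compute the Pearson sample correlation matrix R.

Step 1 — column means:
  mean(X) = (5 + 3 + 4 + 5 + 7) / 5 = 24/5 = 4.8
  mean(Y) = (1 + 4 + 4 + 6 + 8) / 5 = 23/5 = 4.6

Step 2 — sample variances and covariances s[i,j] = (1/(n-1)) · Σ_k (x_{k,i} - mean_i) · (x_{k,j} - mean_j), with n-1 = 4:
  s[X,X] = ((0.2)·(0.2) + (-1.8)·(-1.8) + (-0.8)·(-0.8) + (0.2)·(0.2) + (2.2)·(2.2)) / 4 = 8.8/4 = 2.2
  s[X,Y] = ((0.2)·(-3.6) + (-1.8)·(-0.6) + (-0.8)·(-0.6) + (0.2)·(1.4) + (2.2)·(3.4)) / 4 = 8.6/4 = 2.15
  s[Y,Y] = ((-3.6)·(-3.6) + (-0.6)·(-0.6) + (-0.6)·(-0.6) + (1.4)·(1.4) + (3.4)·(3.4)) / 4 = 27.2/4 = 6.8
  Sample standard deviations s_i = √(s[i,i]):
  s(X) = √(2.2) = 1.4832
  s(Y) = √(6.8) = 2.6077

Step 3 — r_{ij} = s_{ij} / (s_i · s_j):
  r[X,X] = 1 (diagonal).
  r[X,Y] = 2.15 / (1.4832 · 2.6077) = 2.15 / 3.8678 = 0.5559
  r[Y,Y] = 1 (diagonal).

R is symmetric with unit diagonal. Assembling:

R = [[1, 0.5559],
 [0.5559, 1]]


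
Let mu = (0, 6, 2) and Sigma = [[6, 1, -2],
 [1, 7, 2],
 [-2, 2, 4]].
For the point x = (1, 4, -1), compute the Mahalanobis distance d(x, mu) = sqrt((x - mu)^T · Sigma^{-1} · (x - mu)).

Step 1 — centre the observation: (x - mu) = (1, -2, -3).

Step 2 — invert Sigma (cofactor / det for 3×3, or solve directly):
  Sigma^{-1} = [[0.2308, -0.0769, 0.1538],
 [-0.0769, 0.1923, -0.1346],
 [0.1538, -0.1346, 0.3942]].

Step 3 — form the quadratic (x - mu)^T · Sigma^{-1} · (x - mu):
  Sigma^{-1} · (x - mu) = (-0.0769, -0.0577, -0.7596).
  (x - mu)^T · [Sigma^{-1} · (x - mu)] = (1)·(-0.0769) + (-2)·(-0.0577) + (-3)·(-0.7596) = 2.3173.

Step 4 — take square root: d = √(2.3173) ≈ 1.5223.

d(x, mu) = √(2.3173) ≈ 1.5223


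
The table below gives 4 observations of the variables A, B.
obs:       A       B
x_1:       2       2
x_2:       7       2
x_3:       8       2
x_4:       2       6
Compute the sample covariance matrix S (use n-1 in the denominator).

Step 1 — column means:
  mean(A) = (2 + 7 + 8 + 2) / 4 = 19/4 = 4.75
  mean(B) = (2 + 2 + 2 + 6) / 4 = 12/4 = 3

Step 2 — sample covariance S[i,j] = (1/(n-1)) · Σ_k (x_{k,i} - mean_i) · (x_{k,j} - mean_j), with n-1 = 3.
  S[A,A] = ((-2.75)·(-2.75) + (2.25)·(2.25) + (3.25)·(3.25) + (-2.75)·(-2.75)) / 3 = 30.75/3 = 10.25
  S[A,B] = ((-2.75)·(-1) + (2.25)·(-1) + (3.25)·(-1) + (-2.75)·(3)) / 3 = -11/3 = -3.6667
  S[B,B] = ((-1)·(-1) + (-1)·(-1) + (-1)·(-1) + (3)·(3)) / 3 = 12/3 = 4

S is symmetric (S[j,i] = S[i,j]). Assembling:

S = [[10.25, -3.6667],
 [-3.6667, 4]]


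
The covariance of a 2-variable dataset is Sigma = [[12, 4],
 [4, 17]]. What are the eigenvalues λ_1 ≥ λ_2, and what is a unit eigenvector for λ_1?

Step 1 — characteristic polynomial of 2×2 Sigma:
  det(Sigma - λI) = λ² - trace · λ + det = 0.
  trace = 12 + 17 = 29, det = 12·17 - (4)² = 188.
Step 2 — discriminant:
  Δ = trace² - 4·det = 841 - 752 = 89.
Step 3 — eigenvalues:
  λ = (trace ± √Δ)/2 = (29 ± 9.434)/2,
  λ_1 = 19.217,  λ_2 = 9.783.

Step 4 — unit eigenvector for λ_1: solve (Sigma - λ_1 I)v = 0. First row:
  (12 - 19.217)·v_x + (4)·v_y = 0, i.e. (-7.217)·v_x + (4)·v_y = 0,
  so v ∝ (b, λ_1 - a) = (4, 7.217) = u.
  ||u|| = √((4)² + (7.217)²) = √(68.085) ≈ 8.2514,
  v_1 = u/||u|| ≈ (0.4848, 0.8746) (||v_1|| = 1).

λ_1 = 19.217,  λ_2 = 9.783;  v_1 ≈ (0.4848, 0.8746)


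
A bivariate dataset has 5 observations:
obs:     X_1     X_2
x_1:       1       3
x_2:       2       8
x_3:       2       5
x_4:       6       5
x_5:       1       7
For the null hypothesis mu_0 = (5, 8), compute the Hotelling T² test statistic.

Step 1 — sample mean vector:
  mean(X_1) = (1 + 2 + 2 + 6 + 1) / 5 = 12/5 = 2.4
  mean(X_2) = (3 + 8 + 5 + 5 + 7) / 5 = 28/5 = 5.6
  x̄ = (2.4, 5.6),  deviation x̄ - mu_0 = (2.4, 5.6) - (5, 8) = (-2.6, -2.4).

Step 2 — sample covariance matrix, S[i,j] = (1/(n-1)) · Σ_k (x_{k,i} - mean_i) · (x_{k,j} - mean_j), divisor n-1 = 4:
  S[X_1,X_1] = ((-1.4)·(-1.4) + (-0.4)·(-0.4) + (-0.4)·(-0.4) + (3.6)·(3.6) + (-1.4)·(-1.4)) / 4 = 17.2/4 = 4.3
  S[X_1,X_2] = ((-1.4)·(-2.6) + (-0.4)·(2.4) + (-0.4)·(-0.6) + (3.6)·(-0.6) + (-1.4)·(1.4)) / 4 = -1.2/4 = -0.3
  S[X_2,X_2] = ((-2.6)·(-2.6) + (2.4)·(2.4) + (-0.6)·(-0.6) + (-0.6)·(-0.6) + (1.4)·(1.4)) / 4 = 15.2/4 = 3.8
  S = [[4.3, -0.3],
 [-0.3, 3.8]].

Step 3 — invert S. det(S) = 4.3·3.8 - (-0.3)² = 16.25.
  S^{-1} = (1/det) · [[d, -b], [-b, a]] = [[0.2338, 0.0185],
 [0.0185, 0.2646]].

Step 4 — quadratic form (x̄ - mu_0)^T · S^{-1} · (x̄ - mu_0):
  S^{-1} · (x̄ - mu_0) = (-0.6523, -0.6831),
  (x̄ - mu_0)^T · [...] = (-2.6)·(-0.6523) + (-2.4)·(-0.6831) = 3.3354.

Step 5 — scale by n: T² = 5 · 3.3354 = 16.6769.

T² ≈ 16.6769


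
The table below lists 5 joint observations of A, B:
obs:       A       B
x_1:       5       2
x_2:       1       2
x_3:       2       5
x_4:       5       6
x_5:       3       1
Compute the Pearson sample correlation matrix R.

Step 1 — column means:
  mean(A) = (5 + 1 + 2 + 5 + 3) / 5 = 16/5 = 3.2
  mean(B) = (2 + 2 + 5 + 6 + 1) / 5 = 16/5 = 3.2

Step 2 — sample variances and covariances s[i,j] = (1/(n-1)) · Σ_k (x_{k,i} - mean_i) · (x_{k,j} - mean_j), with n-1 = 4:
  s[A,A] = ((1.8)·(1.8) + (-2.2)·(-2.2) + (-1.2)·(-1.2) + (1.8)·(1.8) + (-0.2)·(-0.2)) / 4 = 12.8/4 = 3.2
  s[A,B] = ((1.8)·(-1.2) + (-2.2)·(-1.2) + (-1.2)·(1.8) + (1.8)·(2.8) + (-0.2)·(-2.2)) / 4 = 3.8/4 = 0.95
  s[B,B] = ((-1.2)·(-1.2) + (-1.2)·(-1.2) + (1.8)·(1.8) + (2.8)·(2.8) + (-2.2)·(-2.2)) / 4 = 18.8/4 = 4.7
  Sample standard deviations s_i = √(s[i,i]):
  s(A) = √(3.2) = 1.7889
  s(B) = √(4.7) = 2.1679

Step 3 — r_{ij} = s_{ij} / (s_i · s_j):
  r[A,A] = 1 (diagonal).
  r[A,B] = 0.95 / (1.7889 · 2.1679) = 0.95 / 3.8781 = 0.245
  r[B,B] = 1 (diagonal).

R is symmetric with unit diagonal. Assembling:

R = [[1, 0.245],
 [0.245, 1]]


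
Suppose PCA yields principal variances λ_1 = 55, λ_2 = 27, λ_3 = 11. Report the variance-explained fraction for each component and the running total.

Step 1 — total variance = trace(Sigma) = Σ λ_i = 55 + 27 + 11 = 93.

Step 2 — fraction explained by component i = λ_i / Σ λ:
  PC1: 55/93 = 0.5914
  PC2: 27/93 = 0.2903
  PC3: 11/93 = 0.1183

Step 3 — cumulative fraction after k components = (λ_1 + ... + λ_k) / Σ λ:
  k = 1: 55/93 = 0.5914
  k = 2: (55 + 27)/93 = 82/93 = 0.8817
  k = 3: (55 + 27 + 11)/93 = 93/93 = 1

Summary (fraction, with percent):

explained: PC1 0.5914 (59.14%), PC2 0.2903 (29.03%), PC3 0.1183 (11.83%);  cumulative: 0.5914, 0.8817, 1


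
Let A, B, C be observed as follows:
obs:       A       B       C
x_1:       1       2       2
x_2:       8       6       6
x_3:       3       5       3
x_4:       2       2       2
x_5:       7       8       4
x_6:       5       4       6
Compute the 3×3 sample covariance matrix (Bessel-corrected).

Step 1 — column means:
  mean(A) = (1 + 8 + 3 + 2 + 7 + 5) / 6 = 26/6 = 4.3333
  mean(B) = (2 + 6 + 5 + 2 + 8 + 4) / 6 = 27/6 = 4.5
  mean(C) = (2 + 6 + 3 + 2 + 4 + 6) / 6 = 23/6 = 3.8333

Step 2 — sample covariance S[i,j] = (1/(n-1)) · Σ_k (x_{k,i} - mean_i) · (x_{k,j} - mean_j), with n-1 = 5.
  S[A,A] = ((-3.3333)·(-3.3333) + (3.6667)·(3.6667) + (-1.3333)·(-1.3333) + (-2.3333)·(-2.3333) + (2.6667)·(2.6667) + (0.6667)·(0.6667)) / 5 = 39.3333/5 = 7.8667
  S[A,B] = ((-3.3333)·(-2.5) + (3.6667)·(1.5) + (-1.3333)·(0.5) + (-2.3333)·(-2.5) + (2.6667)·(3.5) + (0.6667)·(-0.5)) / 5 = 28/5 = 5.6
  S[A,C] = ((-3.3333)·(-1.8333) + (3.6667)·(2.1667) + (-1.3333)·(-0.8333) + (-2.3333)·(-1.8333) + (2.6667)·(0.1667) + (0.6667)·(2.1667)) / 5 = 21.3333/5 = 4.2667
  S[B,B] = ((-2.5)·(-2.5) + (1.5)·(1.5) + (0.5)·(0.5) + (-2.5)·(-2.5) + (3.5)·(3.5) + (-0.5)·(-0.5)) / 5 = 27.5/5 = 5.5
  S[B,C] = ((-2.5)·(-1.8333) + (1.5)·(2.1667) + (0.5)·(-0.8333) + (-2.5)·(-1.8333) + (3.5)·(0.1667) + (-0.5)·(2.1667)) / 5 = 11.5/5 = 2.3
  S[C,C] = ((-1.8333)·(-1.8333) + (2.1667)·(2.1667) + (-0.8333)·(-0.8333) + (-1.8333)·(-1.8333) + (0.1667)·(0.1667) + (2.1667)·(2.1667)) / 5 = 16.8333/5 = 3.3667

S is symmetric (S[j,i] = S[i,j]). Assembling:

S = [[7.8667, 5.6, 4.2667],
 [5.6, 5.5, 2.3],
 [4.2667, 2.3, 3.3667]]


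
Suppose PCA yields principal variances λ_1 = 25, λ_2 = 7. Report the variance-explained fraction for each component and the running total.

Step 1 — total variance = trace(Sigma) = Σ λ_i = 25 + 7 = 32.

Step 2 — fraction explained by component i = λ_i / Σ λ:
  PC1: 25/32 = 0.7812
  PC2: 7/32 = 0.2188

Step 3 — cumulative fraction after k components = (λ_1 + ... + λ_k) / Σ λ:
  k = 1: 25/32 = 0.7812
  k = 2: (25 + 7)/32 = 32/32 = 1

Summary (fraction, with percent):

explained: PC1 0.7812 (78.12%), PC2 0.2188 (21.88%);  cumulative: 0.7812, 1


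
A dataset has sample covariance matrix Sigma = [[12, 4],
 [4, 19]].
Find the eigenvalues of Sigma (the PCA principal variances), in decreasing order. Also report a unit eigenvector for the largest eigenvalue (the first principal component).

Step 1 — characteristic polynomial of 2×2 Sigma:
  det(Sigma - λI) = λ² - trace · λ + det = 0.
  trace = 12 + 19 = 31, det = 12·19 - (4)² = 212.
Step 2 — discriminant:
  Δ = trace² - 4·det = 961 - 848 = 113.
Step 3 — eigenvalues:
  λ = (trace ± √Δ)/2 = (31 ± 10.6301)/2,
  λ_1 = 20.8151,  λ_2 = 10.1849.

Step 4 — unit eigenvector for λ_1: solve (Sigma - λ_1 I)v = 0. First row:
  (12 - 20.8151)·v_x + (4)·v_y = 0, i.e. (-8.8151)·v_x + (4)·v_y = 0,
  so v ∝ (b, λ_1 - a) = (4, 8.8151) = u.
  ||u|| = √((4)² + (8.8151)²) = √(93.7055) ≈ 9.6802,
  v_1 = u/||u|| ≈ (0.4132, 0.9106) (||v_1|| = 1).

λ_1 = 20.8151,  λ_2 = 10.1849;  v_1 ≈ (0.4132, 0.9106)


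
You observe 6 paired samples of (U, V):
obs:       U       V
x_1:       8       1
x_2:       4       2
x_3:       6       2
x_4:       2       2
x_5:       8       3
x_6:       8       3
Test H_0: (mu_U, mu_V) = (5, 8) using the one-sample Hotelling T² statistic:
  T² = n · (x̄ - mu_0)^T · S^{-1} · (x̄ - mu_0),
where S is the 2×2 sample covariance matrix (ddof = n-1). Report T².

Step 1 — sample mean vector:
  mean(U) = (8 + 4 + 6 + 2 + 8 + 8) / 6 = 36/6 = 6
  mean(V) = (1 + 2 + 2 + 2 + 3 + 3) / 6 = 13/6 = 2.1667
  x̄ = (6, 2.1667),  deviation x̄ - mu_0 = (6, 2.1667) - (5, 8) = (1, -5.8333).

Step 2 — sample covariance matrix, S[i,j] = (1/(n-1)) · Σ_k (x_{k,i} - mean_i) · (x_{k,j} - mean_j), divisor n-1 = 5:
  S[U,U] = ((2)·(2) + (-2)·(-2) + (0)·(0) + (-4)·(-4) + (2)·(2) + (2)·(2)) / 5 = 32/5 = 6.4
  S[U,V] = ((2)·(-1.1667) + (-2)·(-0.1667) + (0)·(-0.1667) + (-4)·(-0.1667) + (2)·(0.8333) + (2)·(0.8333)) / 5 = 2/5 = 0.4
  S[V,V] = ((-1.1667)·(-1.1667) + (-0.1667)·(-0.1667) + (-0.1667)·(-0.1667) + (-0.1667)·(-0.1667) + (0.8333)·(0.8333) + (0.8333)·(0.8333)) / 5 = 2.8333/5 = 0.5667
  S = [[6.4, 0.4],
 [0.4, 0.5667]].

Step 3 — invert S. det(S) = 6.4·0.5667 - (0.4)² = 3.4667.
  S^{-1} = (1/det) · [[d, -b], [-b, a]] = [[0.1635, -0.1154],
 [-0.1154, 1.8462]].

Step 4 — quadratic form (x̄ - mu_0)^T · S^{-1} · (x̄ - mu_0):
  S^{-1} · (x̄ - mu_0) = (0.8365, -10.8846),
  (x̄ - mu_0)^T · [...] = (1)·(0.8365) + (-5.8333)·(-10.8846) = 64.3301.

Step 5 — scale by n: T² = 6 · 64.3301 = 385.9808.

T² ≈ 385.9808


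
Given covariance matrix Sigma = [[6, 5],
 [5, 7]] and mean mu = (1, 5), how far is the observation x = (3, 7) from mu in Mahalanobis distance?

Step 1 — centre the observation: (x - mu) = (2, 2).

Step 2 — invert Sigma. det(Sigma) = 6·7 - (5)² = 17.
  Sigma^{-1} = (1/det) · [[d, -b], [-b, a]] = [[0.4118, -0.2941],
 [-0.2941, 0.3529]].

Step 3 — form the quadratic (x - mu)^T · Sigma^{-1} · (x - mu):
  Sigma^{-1} · (x - mu) = (0.2353, 0.1176).
  (x - mu)^T · [Sigma^{-1} · (x - mu)] = (2)·(0.2353) + (2)·(0.1176) = 0.7059.

Step 4 — take square root: d = √(0.7059) ≈ 0.8402.

d(x, mu) = √(0.7059) ≈ 0.8402


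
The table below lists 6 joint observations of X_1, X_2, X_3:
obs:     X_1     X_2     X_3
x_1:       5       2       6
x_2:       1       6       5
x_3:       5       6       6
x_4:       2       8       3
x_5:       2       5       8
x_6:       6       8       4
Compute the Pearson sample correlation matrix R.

Step 1 — column means:
  mean(X_1) = (5 + 1 + 5 + 2 + 2 + 6) / 6 = 21/6 = 3.5
  mean(X_2) = (2 + 6 + 6 + 8 + 5 + 8) / 6 = 35/6 = 5.8333
  mean(X_3) = (6 + 5 + 6 + 3 + 8 + 4) / 6 = 32/6 = 5.3333

Step 2 — sample variances and covariances s[i,j] = (1/(n-1)) · Σ_k (x_{k,i} - mean_i) · (x_{k,j} - mean_j), with n-1 = 5:
  s[X_1,X_1] = ((1.5)·(1.5) + (-2.5)·(-2.5) + (1.5)·(1.5) + (-1.5)·(-1.5) + (-1.5)·(-1.5) + (2.5)·(2.5)) / 5 = 21.5/5 = 4.3
  s[X_1,X_2] = ((1.5)·(-3.8333) + (-2.5)·(0.1667) + (1.5)·(0.1667) + (-1.5)·(2.1667) + (-1.5)·(-0.8333) + (2.5)·(2.1667)) / 5 = -2.5/5 = -0.5
  s[X_1,X_3] = ((1.5)·(0.6667) + (-2.5)·(-0.3333) + (1.5)·(0.6667) + (-1.5)·(-2.3333) + (-1.5)·(2.6667) + (2.5)·(-1.3333)) / 5 = -1/5 = -0.2
  s[X_2,X_2] = ((-3.8333)·(-3.8333) + (0.1667)·(0.1667) + (0.1667)·(0.1667) + (2.1667)·(2.1667) + (-0.8333)·(-0.8333) + (2.1667)·(2.1667)) / 5 = 24.8333/5 = 4.9667
  s[X_2,X_3] = ((-3.8333)·(0.6667) + (0.1667)·(-0.3333) + (0.1667)·(0.6667) + (2.1667)·(-2.3333) + (-0.8333)·(2.6667) + (2.1667)·(-1.3333)) / 5 = -12.6667/5 = -2.5333
  s[X_3,X_3] = ((0.6667)·(0.6667) + (-0.3333)·(-0.3333) + (0.6667)·(0.6667) + (-2.3333)·(-2.3333) + (2.6667)·(2.6667) + (-1.3333)·(-1.3333)) / 5 = 15.3333/5 = 3.0667
  Sample standard deviations s_i = √(s[i,i]):
  s(X_1) = √(4.3) = 2.0736
  s(X_2) = √(4.9667) = 2.2286
  s(X_3) = √(3.0667) = 1.7512

Step 3 — r_{ij} = s_{ij} / (s_i · s_j):
  r[X_1,X_1] = 1 (diagonal).
  r[X_1,X_2] = -0.5 / (2.0736 · 2.2286) = -0.5 / 4.6213 = -0.1082
  r[X_1,X_3] = -0.2 / (2.0736 · 1.7512) = -0.2 / 3.6313 = -0.0551
  r[X_2,X_2] = 1 (diagonal).
  r[X_2,X_3] = -2.5333 / (2.2286 · 1.7512) = -2.5333 / 3.9027 = -0.6491
  r[X_3,X_3] = 1 (diagonal).

R is symmetric with unit diagonal. Assembling:

R = [[1, -0.1082, -0.0551],
 [-0.1082, 1, -0.6491],
 [-0.0551, -0.6491, 1]]


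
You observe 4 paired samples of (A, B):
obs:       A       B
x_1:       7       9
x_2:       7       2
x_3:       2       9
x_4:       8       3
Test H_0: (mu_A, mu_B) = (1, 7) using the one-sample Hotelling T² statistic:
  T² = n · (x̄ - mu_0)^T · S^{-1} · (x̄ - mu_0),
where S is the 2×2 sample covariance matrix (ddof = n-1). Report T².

Step 1 — sample mean vector:
  mean(A) = (7 + 7 + 2 + 8) / 4 = 24/4 = 6
  mean(B) = (9 + 2 + 9 + 3) / 4 = 23/4 = 5.75
  x̄ = (6, 5.75),  deviation x̄ - mu_0 = (6, 5.75) - (1, 7) = (5, -1.25).

Step 2 — sample covariance matrix, S[i,j] = (1/(n-1)) · Σ_k (x_{k,i} - mean_i) · (x_{k,j} - mean_j), divisor n-1 = 3:
  S[A,A] = ((1)·(1) + (1)·(1) + (-4)·(-4) + (2)·(2)) / 3 = 22/3 = 7.3333
  S[A,B] = ((1)·(3.25) + (1)·(-3.75) + (-4)·(3.25) + (2)·(-2.75)) / 3 = -19/3 = -6.3333
  S[B,B] = ((3.25)·(3.25) + (-3.75)·(-3.75) + (3.25)·(3.25) + (-2.75)·(-2.75)) / 3 = 42.75/3 = 14.25
  S = [[7.3333, -6.3333],
 [-6.3333, 14.25]].

Step 3 — invert S. det(S) = 7.3333·14.25 - (-6.3333)² = 64.3889.
  S^{-1} = (1/det) · [[d, -b], [-b, a]] = [[0.2213, 0.0984],
 [0.0984, 0.1139]].

Step 4 — quadratic form (x̄ - mu_0)^T · S^{-1} · (x̄ - mu_0):
  S^{-1} · (x̄ - mu_0) = (0.9836, 0.3494),
  (x̄ - mu_0)^T · [...] = (5)·(0.9836) + (-1.25)·(0.3494) = 4.4812.

Step 5 — scale by n: T² = 4 · 4.4812 = 17.9249.

T² ≈ 17.9249


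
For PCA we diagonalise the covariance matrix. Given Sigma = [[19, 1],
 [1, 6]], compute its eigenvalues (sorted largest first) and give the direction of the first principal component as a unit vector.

Step 1 — characteristic polynomial of 2×2 Sigma:
  det(Sigma - λI) = λ² - trace · λ + det = 0.
  trace = 19 + 6 = 25, det = 19·6 - (1)² = 113.
Step 2 — discriminant:
  Δ = trace² - 4·det = 625 - 452 = 173.
Step 3 — eigenvalues:
  λ = (trace ± √Δ)/2 = (25 ± 13.1529)/2,
  λ_1 = 19.0765,  λ_2 = 5.9235.

Step 4 — unit eigenvector for λ_1: solve (Sigma - λ_1 I)v = 0. First row:
  (19 - 19.0765)·v_x + (1)·v_y = 0, i.e. (-0.0765)·v_x + (1)·v_y = 0,
  so v ∝ (b, λ_1 - a) = (1, 0.0765) = u.
  ||u|| = √((1)² + (0.0765)²) = √(1.0058) ≈ 1.0029,
  v_1 = u/||u|| ≈ (0.9971, 0.0763) (||v_1|| = 1).

λ_1 = 19.0765,  λ_2 = 5.9235;  v_1 ≈ (0.9971, 0.0763)


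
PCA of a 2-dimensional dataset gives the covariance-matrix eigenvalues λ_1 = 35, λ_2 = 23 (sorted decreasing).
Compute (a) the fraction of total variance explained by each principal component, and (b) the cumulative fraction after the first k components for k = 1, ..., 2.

Step 1 — total variance = trace(Sigma) = Σ λ_i = 35 + 23 = 58.

Step 2 — fraction explained by component i = λ_i / Σ λ:
  PC1: 35/58 = 0.6034
  PC2: 23/58 = 0.3966

Step 3 — cumulative fraction after k components = (λ_1 + ... + λ_k) / Σ λ:
  k = 1: 35/58 = 0.6034
  k = 2: (35 + 23)/58 = 58/58 = 1

Summary (fraction, with percent):

explained: PC1 0.6034 (60.34%), PC2 0.3966 (39.66%);  cumulative: 0.6034, 1


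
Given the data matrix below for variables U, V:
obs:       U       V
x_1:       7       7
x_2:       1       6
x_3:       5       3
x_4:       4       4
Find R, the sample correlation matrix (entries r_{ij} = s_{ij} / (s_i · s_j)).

Step 1 — column means:
  mean(U) = (7 + 1 + 5 + 4) / 4 = 17/4 = 4.25
  mean(V) = (7 + 6 + 3 + 4) / 4 = 20/4 = 5

Step 2 — sample variances and covariances s[i,j] = (1/(n-1)) · Σ_k (x_{k,i} - mean_i) · (x_{k,j} - mean_j), with n-1 = 3:
  s[U,U] = ((2.75)·(2.75) + (-3.25)·(-3.25) + (0.75)·(0.75) + (-0.25)·(-0.25)) / 3 = 18.75/3 = 6.25
  s[U,V] = ((2.75)·(2) + (-3.25)·(1) + (0.75)·(-2) + (-0.25)·(-1)) / 3 = 1/3 = 0.3333
  s[V,V] = ((2)·(2) + (1)·(1) + (-2)·(-2) + (-1)·(-1)) / 3 = 10/3 = 3.3333
  Sample standard deviations s_i = √(s[i,i]):
  s(U) = √(6.25) = 2.5
  s(V) = √(3.3333) = 1.8257

Step 3 — r_{ij} = s_{ij} / (s_i · s_j):
  r[U,U] = 1 (diagonal).
  r[U,V] = 0.3333 / (2.5 · 1.8257) = 0.3333 / 4.5644 = 0.073
  r[V,V] = 1 (diagonal).

R is symmetric with unit diagonal. Assembling:

R = [[1, 0.073],
 [0.073, 1]]


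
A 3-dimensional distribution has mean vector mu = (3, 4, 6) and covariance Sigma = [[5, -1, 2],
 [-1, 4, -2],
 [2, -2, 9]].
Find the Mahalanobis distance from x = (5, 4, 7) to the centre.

Step 1 — centre the observation: (x - mu) = (2, 0, 1).

Step 2 — invert Sigma (cofactor / det for 3×3, or solve directly):
  Sigma^{-1} = [[0.2238, 0.035, -0.042],
 [0.035, 0.2867, 0.0559],
 [-0.042, 0.0559, 0.1329]].

Step 3 — form the quadratic (x - mu)^T · Sigma^{-1} · (x - mu):
  Sigma^{-1} · (x - mu) = (0.4056, 0.1259, 0.049).
  (x - mu)^T · [Sigma^{-1} · (x - mu)] = (2)·(0.4056) + (0)·(0.1259) + (1)·(0.049) = 0.8601.

Step 4 — take square root: d = √(0.8601) ≈ 0.9274.

d(x, mu) = √(0.8601) ≈ 0.9274


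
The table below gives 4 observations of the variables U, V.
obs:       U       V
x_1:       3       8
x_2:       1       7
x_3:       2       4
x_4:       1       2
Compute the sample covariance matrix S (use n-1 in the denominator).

Step 1 — column means:
  mean(U) = (3 + 1 + 2 + 1) / 4 = 7/4 = 1.75
  mean(V) = (8 + 7 + 4 + 2) / 4 = 21/4 = 5.25

Step 2 — sample covariance S[i,j] = (1/(n-1)) · Σ_k (x_{k,i} - mean_i) · (x_{k,j} - mean_j), with n-1 = 3.
  S[U,U] = ((1.25)·(1.25) + (-0.75)·(-0.75) + (0.25)·(0.25) + (-0.75)·(-0.75)) / 3 = 2.75/3 = 0.9167
  S[U,V] = ((1.25)·(2.75) + (-0.75)·(1.75) + (0.25)·(-1.25) + (-0.75)·(-3.25)) / 3 = 4.25/3 = 1.4167
  S[V,V] = ((2.75)·(2.75) + (1.75)·(1.75) + (-1.25)·(-1.25) + (-3.25)·(-3.25)) / 3 = 22.75/3 = 7.5833

S is symmetric (S[j,i] = S[i,j]). Assembling:

S = [[0.9167, 1.4167],
 [1.4167, 7.5833]]


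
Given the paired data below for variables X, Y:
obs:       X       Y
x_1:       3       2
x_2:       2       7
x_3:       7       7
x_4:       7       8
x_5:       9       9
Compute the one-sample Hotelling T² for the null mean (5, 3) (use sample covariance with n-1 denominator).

Step 1 — sample mean vector:
  mean(X) = (3 + 2 + 7 + 7 + 9) / 5 = 28/5 = 5.6
  mean(Y) = (2 + 7 + 7 + 8 + 9) / 5 = 33/5 = 6.6
  x̄ = (5.6, 6.6),  deviation x̄ - mu_0 = (5.6, 6.6) - (5, 3) = (0.6, 3.6).

Step 2 — sample covariance matrix, S[i,j] = (1/(n-1)) · Σ_k (x_{k,i} - mean_i) · (x_{k,j} - mean_j), divisor n-1 = 4:
  S[X,X] = ((-2.6)·(-2.6) + (-3.6)·(-3.6) + (1.4)·(1.4) + (1.4)·(1.4) + (3.4)·(3.4)) / 4 = 35.2/4 = 8.8
  S[X,Y] = ((-2.6)·(-4.6) + (-3.6)·(0.4) + (1.4)·(0.4) + (1.4)·(1.4) + (3.4)·(2.4)) / 4 = 21.2/4 = 5.3
  S[Y,Y] = ((-4.6)·(-4.6) + (0.4)·(0.4) + (0.4)·(0.4) + (1.4)·(1.4) + (2.4)·(2.4)) / 4 = 29.2/4 = 7.3
  S = [[8.8, 5.3],
 [5.3, 7.3]].

Step 3 — invert S. det(S) = 8.8·7.3 - (5.3)² = 36.15.
  S^{-1} = (1/det) · [[d, -b], [-b, a]] = [[0.2019, -0.1466],
 [-0.1466, 0.2434]].

Step 4 — quadratic form (x̄ - mu_0)^T · S^{-1} · (x̄ - mu_0):
  S^{-1} · (x̄ - mu_0) = (-0.4066, 0.7884),
  (x̄ - mu_0)^T · [...] = (0.6)·(-0.4066) + (3.6)·(0.7884) = 2.5942.

Step 5 — scale by n: T² = 5 · 2.5942 = 12.971.

T² ≈ 12.971


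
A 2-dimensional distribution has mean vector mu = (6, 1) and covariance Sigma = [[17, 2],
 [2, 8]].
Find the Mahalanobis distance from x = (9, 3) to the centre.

Step 1 — centre the observation: (x - mu) = (3, 2).

Step 2 — invert Sigma. det(Sigma) = 17·8 - (2)² = 132.
  Sigma^{-1} = (1/det) · [[d, -b], [-b, a]] = [[0.0606, -0.0152],
 [-0.0152, 0.1288]].

Step 3 — form the quadratic (x - mu)^T · Sigma^{-1} · (x - mu):
  Sigma^{-1} · (x - mu) = (0.1515, 0.2121).
  (x - mu)^T · [Sigma^{-1} · (x - mu)] = (3)·(0.1515) + (2)·(0.2121) = 0.8788.

Step 4 — take square root: d = √(0.8788) ≈ 0.9374.

d(x, mu) = √(0.8788) ≈ 0.9374


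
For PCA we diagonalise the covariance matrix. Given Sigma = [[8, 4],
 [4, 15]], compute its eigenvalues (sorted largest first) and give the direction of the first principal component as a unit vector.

Step 1 — characteristic polynomial of 2×2 Sigma:
  det(Sigma - λI) = λ² - trace · λ + det = 0.
  trace = 8 + 15 = 23, det = 8·15 - (4)² = 104.
Step 2 — discriminant:
  Δ = trace² - 4·det = 529 - 416 = 113.
Step 3 — eigenvalues:
  λ = (trace ± √Δ)/2 = (23 ± 10.6301)/2,
  λ_1 = 16.8151,  λ_2 = 6.1849.

Step 4 — unit eigenvector for λ_1: solve (Sigma - λ_1 I)v = 0. First row:
  (8 - 16.8151)·v_x + (4)·v_y = 0, i.e. (-8.8151)·v_x + (4)·v_y = 0,
  so v ∝ (b, λ_1 - a) = (4, 8.8151) = u.
  ||u|| = √((4)² + (8.8151)²) = √(93.7055) ≈ 9.6802,
  v_1 = u/||u|| ≈ (0.4132, 0.9106) (||v_1|| = 1).

λ_1 = 16.8151,  λ_2 = 6.1849;  v_1 ≈ (0.4132, 0.9106)


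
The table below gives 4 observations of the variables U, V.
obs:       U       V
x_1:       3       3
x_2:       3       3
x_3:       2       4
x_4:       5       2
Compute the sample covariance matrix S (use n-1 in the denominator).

Step 1 — column means:
  mean(U) = (3 + 3 + 2 + 5) / 4 = 13/4 = 3.25
  mean(V) = (3 + 3 + 4 + 2) / 4 = 12/4 = 3

Step 2 — sample covariance S[i,j] = (1/(n-1)) · Σ_k (x_{k,i} - mean_i) · (x_{k,j} - mean_j), with n-1 = 3.
  S[U,U] = ((-0.25)·(-0.25) + (-0.25)·(-0.25) + (-1.25)·(-1.25) + (1.75)·(1.75)) / 3 = 4.75/3 = 1.5833
  S[U,V] = ((-0.25)·(0) + (-0.25)·(0) + (-1.25)·(1) + (1.75)·(-1)) / 3 = -3/3 = -1
  S[V,V] = ((0)·(0) + (0)·(0) + (1)·(1) + (-1)·(-1)) / 3 = 2/3 = 0.6667

S is symmetric (S[j,i] = S[i,j]). Assembling:

S = [[1.5833, -1],
 [-1, 0.6667]]


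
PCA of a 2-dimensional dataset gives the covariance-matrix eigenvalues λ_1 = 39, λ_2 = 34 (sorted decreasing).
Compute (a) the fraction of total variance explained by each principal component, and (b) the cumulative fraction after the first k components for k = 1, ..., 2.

Step 1 — total variance = trace(Sigma) = Σ λ_i = 39 + 34 = 73.

Step 2 — fraction explained by component i = λ_i / Σ λ:
  PC1: 39/73 = 0.5342
  PC2: 34/73 = 0.4658

Step 3 — cumulative fraction after k components = (λ_1 + ... + λ_k) / Σ λ:
  k = 1: 39/73 = 0.5342
  k = 2: (39 + 34)/73 = 73/73 = 1

Summary (fraction, with percent):

explained: PC1 0.5342 (53.42%), PC2 0.4658 (46.58%);  cumulative: 0.5342, 1


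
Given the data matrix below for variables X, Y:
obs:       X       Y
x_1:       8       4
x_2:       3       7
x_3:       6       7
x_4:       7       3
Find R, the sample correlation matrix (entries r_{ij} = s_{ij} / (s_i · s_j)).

Step 1 — column means:
  mean(X) = (8 + 3 + 6 + 7) / 4 = 24/4 = 6
  mean(Y) = (4 + 7 + 7 + 3) / 4 = 21/4 = 5.25

Step 2 — sample variances and covariances s[i,j] = (1/(n-1)) · Σ_k (x_{k,i} - mean_i) · (x_{k,j} - mean_j), with n-1 = 3:
  s[X,X] = ((2)·(2) + (-3)·(-3) + (0)·(0) + (1)·(1)) / 3 = 14/3 = 4.6667
  s[X,Y] = ((2)·(-1.25) + (-3)·(1.75) + (0)·(1.75) + (1)·(-2.25)) / 3 = -10/3 = -3.3333
  s[Y,Y] = ((-1.25)·(-1.25) + (1.75)·(1.75) + (1.75)·(1.75) + (-2.25)·(-2.25)) / 3 = 12.75/3 = 4.25
  Sample standard deviations s_i = √(s[i,i]):
  s(X) = √(4.6667) = 2.1602
  s(Y) = √(4.25) = 2.0616

Step 3 — r_{ij} = s_{ij} / (s_i · s_j):
  r[X,X] = 1 (diagonal).
  r[X,Y] = -3.3333 / (2.1602 · 2.0616) = -3.3333 / 4.4535 = -0.7485
  r[Y,Y] = 1 (diagonal).

R is symmetric with unit diagonal. Assembling:

R = [[1, -0.7485],
 [-0.7485, 1]]


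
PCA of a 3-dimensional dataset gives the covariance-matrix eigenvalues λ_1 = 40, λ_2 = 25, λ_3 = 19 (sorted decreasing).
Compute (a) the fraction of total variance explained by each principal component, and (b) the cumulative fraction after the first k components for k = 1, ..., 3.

Step 1 — total variance = trace(Sigma) = Σ λ_i = 40 + 25 + 19 = 84.

Step 2 — fraction explained by component i = λ_i / Σ λ:
  PC1: 40/84 = 0.4762
  PC2: 25/84 = 0.2976
  PC3: 19/84 = 0.2262

Step 3 — cumulative fraction after k components = (λ_1 + ... + λ_k) / Σ λ:
  k = 1: 40/84 = 0.4762
  k = 2: (40 + 25)/84 = 65/84 = 0.7738
  k = 3: (40 + 25 + 19)/84 = 84/84 = 1

Summary (fraction, with percent):

explained: PC1 0.4762 (47.62%), PC2 0.2976 (29.76%), PC3 0.2262 (22.62%);  cumulative: 0.4762, 0.7738, 1


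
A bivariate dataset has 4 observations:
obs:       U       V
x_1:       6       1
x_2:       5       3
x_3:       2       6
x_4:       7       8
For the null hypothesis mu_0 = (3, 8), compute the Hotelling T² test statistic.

Step 1 — sample mean vector:
  mean(U) = (6 + 5 + 2 + 7) / 4 = 20/4 = 5
  mean(V) = (1 + 3 + 6 + 8) / 4 = 18/4 = 4.5
  x̄ = (5, 4.5),  deviation x̄ - mu_0 = (5, 4.5) - (3, 8) = (2, -3.5).

Step 2 — sample covariance matrix, S[i,j] = (1/(n-1)) · Σ_k (x_{k,i} - mean_i) · (x_{k,j} - mean_j), divisor n-1 = 3:
  S[U,U] = ((1)·(1) + (0)·(0) + (-3)·(-3) + (2)·(2)) / 3 = 14/3 = 4.6667
  S[U,V] = ((1)·(-3.5) + (0)·(-1.5) + (-3)·(1.5) + (2)·(3.5)) / 3 = -1/3 = -0.3333
  S[V,V] = ((-3.5)·(-3.5) + (-1.5)·(-1.5) + (1.5)·(1.5) + (3.5)·(3.5)) / 3 = 29/3 = 9.6667
  S = [[4.6667, -0.3333],
 [-0.3333, 9.6667]].

Step 3 — invert S. det(S) = 4.6667·9.6667 - (-0.3333)² = 45.
  S^{-1} = (1/det) · [[d, -b], [-b, a]] = [[0.2148, 0.0074],
 [0.0074, 0.1037]].

Step 4 — quadratic form (x̄ - mu_0)^T · S^{-1} · (x̄ - mu_0):
  S^{-1} · (x̄ - mu_0) = (0.4037, -0.3481),
  (x̄ - mu_0)^T · [...] = (2)·(0.4037) + (-3.5)·(-0.3481) = 2.0259.

Step 5 — scale by n: T² = 4 · 2.0259 = 8.1037.

T² ≈ 8.1037


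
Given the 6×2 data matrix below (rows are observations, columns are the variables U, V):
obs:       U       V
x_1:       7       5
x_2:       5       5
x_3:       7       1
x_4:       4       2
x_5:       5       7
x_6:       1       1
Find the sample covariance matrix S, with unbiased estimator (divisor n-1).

Step 1 — column means:
  mean(U) = (7 + 5 + 7 + 4 + 5 + 1) / 6 = 29/6 = 4.8333
  mean(V) = (5 + 5 + 1 + 2 + 7 + 1) / 6 = 21/6 = 3.5

Step 2 — sample covariance S[i,j] = (1/(n-1)) · Σ_k (x_{k,i} - mean_i) · (x_{k,j} - mean_j), with n-1 = 5.
  S[U,U] = ((2.1667)·(2.1667) + (0.1667)·(0.1667) + (2.1667)·(2.1667) + (-0.8333)·(-0.8333) + (0.1667)·(0.1667) + (-3.8333)·(-3.8333)) / 5 = 24.8333/5 = 4.9667
  S[U,V] = ((2.1667)·(1.5) + (0.1667)·(1.5) + (2.1667)·(-2.5) + (-0.8333)·(-1.5) + (0.1667)·(3.5) + (-3.8333)·(-2.5)) / 5 = 9.5/5 = 1.9
  S[V,V] = ((1.5)·(1.5) + (1.5)·(1.5) + (-2.5)·(-2.5) + (-1.5)·(-1.5) + (3.5)·(3.5) + (-2.5)·(-2.5)) / 5 = 31.5/5 = 6.3

S is symmetric (S[j,i] = S[i,j]). Assembling:

S = [[4.9667, 1.9],
 [1.9, 6.3]]


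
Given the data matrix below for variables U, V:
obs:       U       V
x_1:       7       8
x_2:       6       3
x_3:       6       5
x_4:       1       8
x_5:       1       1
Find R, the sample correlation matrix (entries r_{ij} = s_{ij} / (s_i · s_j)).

Step 1 — column means:
  mean(U) = (7 + 6 + 6 + 1 + 1) / 5 = 21/5 = 4.2
  mean(V) = (8 + 3 + 5 + 8 + 1) / 5 = 25/5 = 5

Step 2 — sample variances and covariances s[i,j] = (1/(n-1)) · Σ_k (x_{k,i} - mean_i) · (x_{k,j} - mean_j), with n-1 = 4:
  s[U,U] = ((2.8)·(2.8) + (1.8)·(1.8) + (1.8)·(1.8) + (-3.2)·(-3.2) + (-3.2)·(-3.2)) / 4 = 34.8/4 = 8.7
  s[U,V] = ((2.8)·(3) + (1.8)·(-2) + (1.8)·(0) + (-3.2)·(3) + (-3.2)·(-4)) / 4 = 8/4 = 2
  s[V,V] = ((3)·(3) + (-2)·(-2) + (0)·(0) + (3)·(3) + (-4)·(-4)) / 4 = 38/4 = 9.5
  Sample standard deviations s_i = √(s[i,i]):
  s(U) = √(8.7) = 2.9496
  s(V) = √(9.5) = 3.0822

Step 3 — r_{ij} = s_{ij} / (s_i · s_j):
  r[U,U] = 1 (diagonal).
  r[U,V] = 2 / (2.9496 · 3.0822) = 2 / 9.0912 = 0.22
  r[V,V] = 1 (diagonal).

R is symmetric with unit diagonal. Assembling:

R = [[1, 0.22],
 [0.22, 1]]
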